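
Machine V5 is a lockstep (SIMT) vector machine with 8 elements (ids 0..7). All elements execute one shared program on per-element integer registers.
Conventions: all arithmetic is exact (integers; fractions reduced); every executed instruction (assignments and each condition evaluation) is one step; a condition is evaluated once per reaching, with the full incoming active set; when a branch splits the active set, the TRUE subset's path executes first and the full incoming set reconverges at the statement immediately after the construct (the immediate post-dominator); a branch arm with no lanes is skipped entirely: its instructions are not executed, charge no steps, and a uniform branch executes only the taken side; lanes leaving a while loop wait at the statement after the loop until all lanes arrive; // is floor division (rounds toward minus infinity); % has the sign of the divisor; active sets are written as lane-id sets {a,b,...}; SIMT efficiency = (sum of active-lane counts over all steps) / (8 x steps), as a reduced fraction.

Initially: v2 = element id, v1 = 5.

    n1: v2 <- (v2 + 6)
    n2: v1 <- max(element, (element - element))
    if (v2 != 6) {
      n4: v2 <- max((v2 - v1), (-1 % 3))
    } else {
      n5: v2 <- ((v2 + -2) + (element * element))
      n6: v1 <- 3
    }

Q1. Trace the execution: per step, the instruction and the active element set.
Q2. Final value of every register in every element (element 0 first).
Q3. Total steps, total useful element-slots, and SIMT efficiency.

step 0: v2 <- (v2 + 6)               {0,1,2,3,4,5,6,7}
step 1: v1 <- max(element, (element - element)) {0,1,2,3,4,5,6,7}
step 2: eval (v2 != 6)               {0,1,2,3,4,5,6,7}
step 3: v2 <- max((v2 - v1), (-1 % 3)) {1,2,3,4,5,6,7}
step 4: v2 <- ((v2 + -2) + (element * element)) {0}
step 5: v1 <- 3                      {0}

Answer: 6 steps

v2: 4,6,6,6,6,6,6,6
v1: 3,1,2,3,4,5,6,7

steps = 6; useful = 33; efficiency = 33/48 = 11/16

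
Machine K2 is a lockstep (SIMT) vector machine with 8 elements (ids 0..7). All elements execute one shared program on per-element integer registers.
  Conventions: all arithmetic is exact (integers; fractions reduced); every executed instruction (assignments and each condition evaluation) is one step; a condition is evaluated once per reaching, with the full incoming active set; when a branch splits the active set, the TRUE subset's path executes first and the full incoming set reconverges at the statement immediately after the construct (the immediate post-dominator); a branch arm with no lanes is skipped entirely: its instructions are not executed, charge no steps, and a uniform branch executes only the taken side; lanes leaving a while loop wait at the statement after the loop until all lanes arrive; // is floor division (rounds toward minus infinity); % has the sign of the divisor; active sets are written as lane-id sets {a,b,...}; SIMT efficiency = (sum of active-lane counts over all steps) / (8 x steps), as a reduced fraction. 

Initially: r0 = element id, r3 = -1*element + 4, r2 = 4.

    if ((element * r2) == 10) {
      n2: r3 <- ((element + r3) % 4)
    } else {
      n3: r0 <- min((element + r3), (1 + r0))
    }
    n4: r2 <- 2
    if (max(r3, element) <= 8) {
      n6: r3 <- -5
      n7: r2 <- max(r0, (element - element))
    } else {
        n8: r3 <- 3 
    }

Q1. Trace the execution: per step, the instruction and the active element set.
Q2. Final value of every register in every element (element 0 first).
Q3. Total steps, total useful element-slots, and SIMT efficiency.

step 0: eval ((element * r2) == 10)  {0,1,2,3,4,5,6,7}
step 1: r0 <- min((element + r3), (1 + r0)) {0,1,2,3,4,5,6,7}
step 2: r2 <- 2                      {0,1,2,3,4,5,6,7}
step 3: eval (max(r3, element) <= 8) {0,1,2,3,4,5,6,7}
step 4: r3 <- -5                     {0,1,2,3,4,5,6,7}
step 5: r2 <- max(r0, (element - element)) {0,1,2,3,4,5,6,7}

Answer: 6 steps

r0: 1,2,3,4,4,4,4,4
r3: -5,-5,-5,-5,-5,-5,-5,-5
r2: 1,2,3,4,4,4,4,4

steps = 6; useful = 48; efficiency = 48/48 = 1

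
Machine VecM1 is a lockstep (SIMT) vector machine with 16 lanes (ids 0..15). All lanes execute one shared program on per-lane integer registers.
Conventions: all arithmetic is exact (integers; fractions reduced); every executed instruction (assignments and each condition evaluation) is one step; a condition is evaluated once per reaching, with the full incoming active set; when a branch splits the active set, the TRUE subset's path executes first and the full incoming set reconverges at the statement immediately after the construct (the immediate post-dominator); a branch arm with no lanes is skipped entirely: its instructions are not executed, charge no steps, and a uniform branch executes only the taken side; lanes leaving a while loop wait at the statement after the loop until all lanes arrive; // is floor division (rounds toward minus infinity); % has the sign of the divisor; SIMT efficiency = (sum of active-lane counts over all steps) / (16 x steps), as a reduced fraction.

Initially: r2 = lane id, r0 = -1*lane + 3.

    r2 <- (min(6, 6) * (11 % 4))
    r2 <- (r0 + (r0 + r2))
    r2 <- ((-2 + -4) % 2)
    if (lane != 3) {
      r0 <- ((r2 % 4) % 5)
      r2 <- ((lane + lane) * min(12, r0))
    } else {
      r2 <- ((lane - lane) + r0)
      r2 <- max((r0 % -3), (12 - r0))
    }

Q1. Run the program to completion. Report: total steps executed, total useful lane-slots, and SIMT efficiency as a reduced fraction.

Answer: 8 steps, 96 useful, 3/4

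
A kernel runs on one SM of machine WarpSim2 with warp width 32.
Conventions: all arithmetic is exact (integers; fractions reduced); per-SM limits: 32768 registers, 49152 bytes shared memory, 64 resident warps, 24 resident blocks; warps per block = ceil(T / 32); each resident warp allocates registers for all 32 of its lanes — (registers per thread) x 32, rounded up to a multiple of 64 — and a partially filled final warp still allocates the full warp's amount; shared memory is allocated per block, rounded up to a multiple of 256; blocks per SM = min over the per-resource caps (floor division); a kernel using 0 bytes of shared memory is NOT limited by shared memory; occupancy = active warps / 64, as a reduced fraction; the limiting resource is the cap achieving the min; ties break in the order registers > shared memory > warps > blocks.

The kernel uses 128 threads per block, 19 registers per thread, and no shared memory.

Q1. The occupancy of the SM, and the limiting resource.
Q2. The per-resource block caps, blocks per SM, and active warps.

Answer: occupancy 3/4, limited by registers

registers: 12 blocks
shared memory: no limit (kernel uses none)
warps: 16 blocks
blocks: 24 blocks

Answer: 12 blocks, 48 active warps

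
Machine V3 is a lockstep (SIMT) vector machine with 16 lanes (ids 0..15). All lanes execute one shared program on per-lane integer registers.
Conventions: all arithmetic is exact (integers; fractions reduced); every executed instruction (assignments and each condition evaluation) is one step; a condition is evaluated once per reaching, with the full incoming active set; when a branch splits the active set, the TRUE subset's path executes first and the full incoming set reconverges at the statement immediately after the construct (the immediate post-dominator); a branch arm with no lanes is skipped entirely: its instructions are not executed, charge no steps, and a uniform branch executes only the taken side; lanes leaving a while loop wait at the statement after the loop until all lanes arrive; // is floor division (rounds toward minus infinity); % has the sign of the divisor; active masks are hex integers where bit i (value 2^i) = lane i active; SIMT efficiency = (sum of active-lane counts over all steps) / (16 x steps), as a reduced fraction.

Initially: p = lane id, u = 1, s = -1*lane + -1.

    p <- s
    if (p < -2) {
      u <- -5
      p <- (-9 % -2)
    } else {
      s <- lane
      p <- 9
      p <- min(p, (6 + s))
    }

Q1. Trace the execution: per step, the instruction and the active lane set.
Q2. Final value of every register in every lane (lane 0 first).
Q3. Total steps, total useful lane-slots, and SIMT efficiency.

step 0: p <- s                       0xffff
step 1: eval (p < -2)                0xffff
step 2: u <- -5                      0xfffc
step 3: p <- (-9 % -2)               0xfffc
step 4: s <- lane                    0x0003
step 5: p <- 9                       0x0003
step 6: p <- min(p, (6 + s))         0x0003

Answer: 7 steps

p: 6,7,-1,-1,-1,-1,-1,-1,-1,-1,-1,-1,-1,-1,-1,-1
u: 1,1,-5,-5,-5,-5,-5,-5,-5,-5,-5,-5,-5,-5,-5,-5
s: 0,1,-3,-4,-5,-6,-7,-8,-9,-10,-11,-12,-13,-14,-15,-16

steps = 7; useful = 66; efficiency = 66/112 = 33/56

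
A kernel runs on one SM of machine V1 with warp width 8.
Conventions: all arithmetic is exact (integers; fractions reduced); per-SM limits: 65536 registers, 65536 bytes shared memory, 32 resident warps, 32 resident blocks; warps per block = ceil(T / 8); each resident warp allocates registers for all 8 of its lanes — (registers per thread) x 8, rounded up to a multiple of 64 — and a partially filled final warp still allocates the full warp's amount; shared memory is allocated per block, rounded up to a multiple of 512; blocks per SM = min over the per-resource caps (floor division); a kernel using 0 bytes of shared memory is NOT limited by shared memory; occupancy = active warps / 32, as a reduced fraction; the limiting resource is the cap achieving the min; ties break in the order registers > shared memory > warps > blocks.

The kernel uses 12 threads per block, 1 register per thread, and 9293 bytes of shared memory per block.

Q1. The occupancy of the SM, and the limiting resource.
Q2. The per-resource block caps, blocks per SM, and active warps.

Answer: occupancy 3/8, limited by shared memory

registers: 512 blocks
shared memory: 6 blocks
warps: 16 blocks
blocks: 32 blocks

Answer: 6 blocks, 12 active warps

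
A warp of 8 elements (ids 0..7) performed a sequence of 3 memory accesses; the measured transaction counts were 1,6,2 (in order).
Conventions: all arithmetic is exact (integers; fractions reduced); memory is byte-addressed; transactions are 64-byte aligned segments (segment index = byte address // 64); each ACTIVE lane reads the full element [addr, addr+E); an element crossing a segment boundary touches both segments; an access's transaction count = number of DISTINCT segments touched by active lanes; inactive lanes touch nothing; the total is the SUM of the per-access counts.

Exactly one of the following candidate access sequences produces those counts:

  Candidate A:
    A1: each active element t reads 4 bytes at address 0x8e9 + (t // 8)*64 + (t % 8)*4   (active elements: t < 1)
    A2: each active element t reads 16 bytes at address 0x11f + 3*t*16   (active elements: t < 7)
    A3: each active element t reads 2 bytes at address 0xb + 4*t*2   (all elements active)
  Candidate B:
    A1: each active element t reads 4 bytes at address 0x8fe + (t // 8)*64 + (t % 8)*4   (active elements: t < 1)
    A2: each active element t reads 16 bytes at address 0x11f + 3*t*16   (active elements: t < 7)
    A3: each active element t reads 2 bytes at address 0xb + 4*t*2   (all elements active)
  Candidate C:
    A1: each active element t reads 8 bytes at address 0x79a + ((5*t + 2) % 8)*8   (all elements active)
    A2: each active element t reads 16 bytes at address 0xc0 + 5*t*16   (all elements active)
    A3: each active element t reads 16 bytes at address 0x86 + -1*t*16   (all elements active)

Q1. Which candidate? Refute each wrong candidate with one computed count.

B: A1 gives 2 transactions, not 1
C: A1 gives 2 transactions, not 1
A: all counts match (1,6,2)

Answer: A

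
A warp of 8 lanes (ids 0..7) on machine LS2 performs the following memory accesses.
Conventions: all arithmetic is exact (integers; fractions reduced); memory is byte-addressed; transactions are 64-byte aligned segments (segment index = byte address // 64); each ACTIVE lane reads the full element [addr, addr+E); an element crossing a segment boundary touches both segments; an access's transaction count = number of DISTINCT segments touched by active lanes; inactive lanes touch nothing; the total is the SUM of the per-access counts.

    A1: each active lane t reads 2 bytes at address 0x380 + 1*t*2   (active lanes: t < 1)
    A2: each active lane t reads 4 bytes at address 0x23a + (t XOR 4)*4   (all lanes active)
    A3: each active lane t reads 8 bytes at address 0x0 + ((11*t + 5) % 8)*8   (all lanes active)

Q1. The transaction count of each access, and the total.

A1: 1 transaction
A2: 2 transactions
A3: 1 transaction

Answer: 1,2,1; total 4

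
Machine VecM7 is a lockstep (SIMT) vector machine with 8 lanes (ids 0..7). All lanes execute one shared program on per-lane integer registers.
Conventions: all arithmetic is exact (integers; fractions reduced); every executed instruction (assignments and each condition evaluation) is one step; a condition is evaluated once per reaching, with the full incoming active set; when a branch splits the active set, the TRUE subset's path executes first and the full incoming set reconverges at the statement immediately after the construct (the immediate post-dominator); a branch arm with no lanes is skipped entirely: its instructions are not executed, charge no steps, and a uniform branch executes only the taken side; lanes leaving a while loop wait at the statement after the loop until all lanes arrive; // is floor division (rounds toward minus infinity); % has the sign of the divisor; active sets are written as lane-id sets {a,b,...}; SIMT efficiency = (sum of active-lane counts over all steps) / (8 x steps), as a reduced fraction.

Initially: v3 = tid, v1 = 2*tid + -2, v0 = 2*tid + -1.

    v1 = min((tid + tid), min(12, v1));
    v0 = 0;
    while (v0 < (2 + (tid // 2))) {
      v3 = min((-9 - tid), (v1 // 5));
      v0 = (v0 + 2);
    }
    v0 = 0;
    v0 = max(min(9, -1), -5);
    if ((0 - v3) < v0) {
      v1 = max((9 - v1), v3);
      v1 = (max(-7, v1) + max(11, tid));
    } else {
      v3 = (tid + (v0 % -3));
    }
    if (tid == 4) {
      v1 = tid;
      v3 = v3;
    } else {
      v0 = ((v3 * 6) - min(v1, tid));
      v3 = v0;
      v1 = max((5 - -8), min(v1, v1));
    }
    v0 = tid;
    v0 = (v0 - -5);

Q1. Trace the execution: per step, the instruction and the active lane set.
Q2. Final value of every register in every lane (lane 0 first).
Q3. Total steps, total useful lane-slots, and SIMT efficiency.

step 0: v1 <- min((tid + tid), min(12, v1)) {0,1,2,3,4,5,6,7}
step 1: v0 <- 0                      {0,1,2,3,4,5,6,7}
step 2: eval (v0 < (2 + (tid // 2))) {0,1,2,3,4,5,6,7}
step 3: v3 <- min((-9 - tid), (v1 // 5)) {0,1,2,3,4,5,6,7}
step 4: v0 <- (v0 + 2)               {0,1,2,3,4,5,6,7}
step 5: eval (v0 < (2 + (tid // 2))) {0,1,2,3,4,5,6,7}
step 6: v3 <- min((-9 - tid), (v1 // 5)) {2,3,4,5,6,7}
step 7: v0 <- (v0 + 2)               {2,3,4,5,6,7}
step 8: eval (v0 < (2 + (tid // 2))) {2,3,4,5,6,7}
step 9: v3 <- min((-9 - tid), (v1 // 5)) {6,7}
step 10: v0 <- (v0 + 2)               {6,7}
step 11: eval (v0 < (2 + (tid // 2))) {6,7}
step 12: v0 <- 0                      {0,1,2,3,4,5,6,7}
step 13: v0 <- max(min(9, -1), -5)    {0,1,2,3,4,5,6,7}
step 14: eval ((0 - v3) < v0)         {0,1,2,3,4,5,6,7}
step 15: v3 <- (tid + (v0 % -3))      {0,1,2,3,4,5,6,7}
step 16: eval (tid == 4)              {0,1,2,3,4,5,6,7}
step 17: v1 <- tid                    {4}
step 18: v3 <- v3                     {4}
step 19: v0 <- ((v3 * 6) - min(v1, tid)) {0,1,2,3,5,6,7}
step 20: v3 <- v0                     {0,1,2,3,5,6,7}
step 21: v1 <- max((5 - -8), min(v1, v1)) {0,1,2,3,5,6,7}
step 22: v0 <- tid                    {0,1,2,3,4,5,6,7}
step 23: v0 <- (v0 - -5)              {0,1,2,3,4,5,6,7}

Answer: 24 steps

v3: -4,0,4,9,3,19,24,29
v1: 13,13,13,13,4,13,13,13
v0: 5,6,7,8,9,10,11,12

steps = 24; useful = 151; efficiency = 151/192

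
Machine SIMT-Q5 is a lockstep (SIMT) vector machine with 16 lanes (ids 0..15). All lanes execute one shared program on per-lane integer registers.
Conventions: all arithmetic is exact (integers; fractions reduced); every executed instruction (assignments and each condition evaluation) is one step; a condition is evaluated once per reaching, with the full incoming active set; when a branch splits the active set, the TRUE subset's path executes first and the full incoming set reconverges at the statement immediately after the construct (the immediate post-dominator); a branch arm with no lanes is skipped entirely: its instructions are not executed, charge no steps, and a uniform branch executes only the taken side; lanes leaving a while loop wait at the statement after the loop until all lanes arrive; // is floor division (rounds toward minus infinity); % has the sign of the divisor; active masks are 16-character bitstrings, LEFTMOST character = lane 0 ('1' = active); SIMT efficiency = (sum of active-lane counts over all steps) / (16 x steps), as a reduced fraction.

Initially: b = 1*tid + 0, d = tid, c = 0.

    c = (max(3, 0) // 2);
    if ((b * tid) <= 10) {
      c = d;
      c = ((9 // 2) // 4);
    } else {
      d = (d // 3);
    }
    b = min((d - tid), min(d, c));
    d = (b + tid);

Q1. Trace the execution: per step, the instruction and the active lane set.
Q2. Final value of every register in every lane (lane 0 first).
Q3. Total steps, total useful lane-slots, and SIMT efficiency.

step 0: c <- (max(3, 0) // 2)        1111111111111111
step 1: eval ((b * tid) <= 10)       1111111111111111
step 2: c <- d                       1111000000000000
step 3: c <- ((9 // 2) // 4)         1111000000000000
step 4: d <- (d // 3)                0000111111111111
step 5: b <- min((d - tid), min(d, c)) 1111111111111111
step 6: d <- (b + tid)               1111111111111111

Answer: 7 steps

b: 0,0,0,0,-3,-4,-4,-5,-6,-6,-7,-8,-8,-9,-10,-10
d: 0,1,2,3,1,1,2,2,2,3,3,3,4,4,4,5
c: 1,1,1,1,1,1,1,1,1,1,1,1,1,1,1,1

steps = 7; useful = 84; efficiency = 84/112 = 3/4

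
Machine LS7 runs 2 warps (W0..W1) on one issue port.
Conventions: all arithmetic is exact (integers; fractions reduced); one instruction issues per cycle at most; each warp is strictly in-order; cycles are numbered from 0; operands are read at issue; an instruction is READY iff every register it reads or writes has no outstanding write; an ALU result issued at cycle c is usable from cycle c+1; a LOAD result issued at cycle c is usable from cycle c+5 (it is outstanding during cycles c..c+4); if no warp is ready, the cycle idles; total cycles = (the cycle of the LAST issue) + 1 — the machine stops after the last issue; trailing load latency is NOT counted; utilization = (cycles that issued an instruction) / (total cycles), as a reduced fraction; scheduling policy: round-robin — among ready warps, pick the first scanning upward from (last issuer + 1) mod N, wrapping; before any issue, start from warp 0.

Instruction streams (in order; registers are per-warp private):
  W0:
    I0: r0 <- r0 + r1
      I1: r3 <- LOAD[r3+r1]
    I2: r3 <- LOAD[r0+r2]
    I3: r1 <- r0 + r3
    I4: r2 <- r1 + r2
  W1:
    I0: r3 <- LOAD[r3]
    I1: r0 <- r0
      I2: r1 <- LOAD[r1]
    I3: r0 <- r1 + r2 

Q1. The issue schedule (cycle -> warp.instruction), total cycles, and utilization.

cycle 0: W0.I0
cycle 1: W1.I0
cycle 2: W0.I1
cycle 3: W1.I1
cycle 4: W1.I2
cycle 5: idle
cycle 6: idle
cycle 7: W0.I2
cycle 8: idle
cycle 9: W1.I3
cycle 10: idle
cycle 11: idle
cycle 12: W0.I3
cycle 13: W0.I4

Answer: 14 cycles, utilization 9/14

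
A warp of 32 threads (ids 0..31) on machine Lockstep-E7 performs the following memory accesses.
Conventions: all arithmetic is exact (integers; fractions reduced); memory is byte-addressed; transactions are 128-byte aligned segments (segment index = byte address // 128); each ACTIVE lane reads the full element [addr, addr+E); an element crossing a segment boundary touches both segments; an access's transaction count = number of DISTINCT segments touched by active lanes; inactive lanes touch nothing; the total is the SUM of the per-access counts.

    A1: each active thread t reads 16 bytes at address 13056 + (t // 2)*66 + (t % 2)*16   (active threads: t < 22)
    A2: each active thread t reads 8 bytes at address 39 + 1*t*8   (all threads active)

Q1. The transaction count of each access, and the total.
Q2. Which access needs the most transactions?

A1: 6 transactions
A2: 3 transactions

Answer: 6,3; total 9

Answer: A1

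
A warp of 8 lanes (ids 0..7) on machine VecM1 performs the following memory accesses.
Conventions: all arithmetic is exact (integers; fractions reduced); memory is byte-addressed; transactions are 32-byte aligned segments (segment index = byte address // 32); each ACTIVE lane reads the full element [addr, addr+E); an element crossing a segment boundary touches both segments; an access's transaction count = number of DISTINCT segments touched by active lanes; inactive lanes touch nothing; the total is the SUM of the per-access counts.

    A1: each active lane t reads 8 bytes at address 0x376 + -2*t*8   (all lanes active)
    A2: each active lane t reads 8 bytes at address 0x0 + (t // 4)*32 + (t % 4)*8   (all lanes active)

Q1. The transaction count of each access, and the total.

A1: 4 transactions
A2: 2 transactions

Answer: 4,2; total 6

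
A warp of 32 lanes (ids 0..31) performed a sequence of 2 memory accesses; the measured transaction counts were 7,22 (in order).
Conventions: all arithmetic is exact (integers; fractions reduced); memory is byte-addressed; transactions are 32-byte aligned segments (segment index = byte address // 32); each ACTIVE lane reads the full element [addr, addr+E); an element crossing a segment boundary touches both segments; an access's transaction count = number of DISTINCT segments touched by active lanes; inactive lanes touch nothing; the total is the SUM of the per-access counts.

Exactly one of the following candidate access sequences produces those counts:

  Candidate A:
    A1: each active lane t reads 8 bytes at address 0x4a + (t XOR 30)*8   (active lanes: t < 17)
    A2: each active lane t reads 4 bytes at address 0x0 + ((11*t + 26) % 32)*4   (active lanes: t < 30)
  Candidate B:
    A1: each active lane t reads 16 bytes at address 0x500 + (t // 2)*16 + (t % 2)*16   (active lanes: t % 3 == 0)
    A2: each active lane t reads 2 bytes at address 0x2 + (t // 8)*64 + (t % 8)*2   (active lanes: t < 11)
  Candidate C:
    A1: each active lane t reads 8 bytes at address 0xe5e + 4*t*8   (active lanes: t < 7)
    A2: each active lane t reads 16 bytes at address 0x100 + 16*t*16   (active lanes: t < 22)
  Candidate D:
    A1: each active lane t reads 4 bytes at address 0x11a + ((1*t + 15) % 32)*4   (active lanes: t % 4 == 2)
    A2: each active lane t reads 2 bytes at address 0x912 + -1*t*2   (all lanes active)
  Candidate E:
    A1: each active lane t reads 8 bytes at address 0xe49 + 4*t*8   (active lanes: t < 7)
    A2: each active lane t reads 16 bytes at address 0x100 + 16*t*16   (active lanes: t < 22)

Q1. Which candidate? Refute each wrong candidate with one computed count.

A: A1 gives 6 transactions, not 7
B: A1 gives 8 transactions, not 7
C: A1 gives 8 transactions, not 7
D: A1 gives 5 transactions, not 7
E: all counts match (7,22)

Answer: E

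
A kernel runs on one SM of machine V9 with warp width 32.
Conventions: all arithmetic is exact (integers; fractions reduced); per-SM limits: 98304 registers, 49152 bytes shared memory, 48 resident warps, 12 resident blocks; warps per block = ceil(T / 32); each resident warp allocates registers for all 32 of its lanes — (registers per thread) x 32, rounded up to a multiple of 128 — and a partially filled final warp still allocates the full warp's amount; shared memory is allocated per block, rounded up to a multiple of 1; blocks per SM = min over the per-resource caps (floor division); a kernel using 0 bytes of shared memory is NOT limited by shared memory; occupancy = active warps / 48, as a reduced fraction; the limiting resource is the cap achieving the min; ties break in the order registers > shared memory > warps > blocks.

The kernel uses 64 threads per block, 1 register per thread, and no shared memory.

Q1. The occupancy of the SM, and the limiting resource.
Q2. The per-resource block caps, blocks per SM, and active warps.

Answer: occupancy 1/2, limited by blocks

registers: 384 blocks
shared memory: no limit (kernel uses none)
warps: 24 blocks
blocks: 12 blocks

Answer: 12 blocks, 24 active warps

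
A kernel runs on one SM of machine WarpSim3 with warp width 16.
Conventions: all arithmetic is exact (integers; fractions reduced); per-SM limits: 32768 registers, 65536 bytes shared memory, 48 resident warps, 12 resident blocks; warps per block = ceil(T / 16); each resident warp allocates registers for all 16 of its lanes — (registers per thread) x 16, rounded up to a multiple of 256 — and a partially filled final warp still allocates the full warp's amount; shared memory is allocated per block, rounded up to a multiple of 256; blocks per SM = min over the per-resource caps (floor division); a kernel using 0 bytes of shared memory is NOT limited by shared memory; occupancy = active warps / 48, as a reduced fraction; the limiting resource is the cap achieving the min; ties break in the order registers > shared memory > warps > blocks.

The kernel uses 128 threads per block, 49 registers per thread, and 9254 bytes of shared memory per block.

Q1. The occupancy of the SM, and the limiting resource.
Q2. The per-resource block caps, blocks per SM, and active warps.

Answer: occupancy 2/3, limited by registers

registers: 4 blocks
shared memory: 6 blocks
warps: 6 blocks
blocks: 12 blocks

Answer: 4 blocks, 32 active warps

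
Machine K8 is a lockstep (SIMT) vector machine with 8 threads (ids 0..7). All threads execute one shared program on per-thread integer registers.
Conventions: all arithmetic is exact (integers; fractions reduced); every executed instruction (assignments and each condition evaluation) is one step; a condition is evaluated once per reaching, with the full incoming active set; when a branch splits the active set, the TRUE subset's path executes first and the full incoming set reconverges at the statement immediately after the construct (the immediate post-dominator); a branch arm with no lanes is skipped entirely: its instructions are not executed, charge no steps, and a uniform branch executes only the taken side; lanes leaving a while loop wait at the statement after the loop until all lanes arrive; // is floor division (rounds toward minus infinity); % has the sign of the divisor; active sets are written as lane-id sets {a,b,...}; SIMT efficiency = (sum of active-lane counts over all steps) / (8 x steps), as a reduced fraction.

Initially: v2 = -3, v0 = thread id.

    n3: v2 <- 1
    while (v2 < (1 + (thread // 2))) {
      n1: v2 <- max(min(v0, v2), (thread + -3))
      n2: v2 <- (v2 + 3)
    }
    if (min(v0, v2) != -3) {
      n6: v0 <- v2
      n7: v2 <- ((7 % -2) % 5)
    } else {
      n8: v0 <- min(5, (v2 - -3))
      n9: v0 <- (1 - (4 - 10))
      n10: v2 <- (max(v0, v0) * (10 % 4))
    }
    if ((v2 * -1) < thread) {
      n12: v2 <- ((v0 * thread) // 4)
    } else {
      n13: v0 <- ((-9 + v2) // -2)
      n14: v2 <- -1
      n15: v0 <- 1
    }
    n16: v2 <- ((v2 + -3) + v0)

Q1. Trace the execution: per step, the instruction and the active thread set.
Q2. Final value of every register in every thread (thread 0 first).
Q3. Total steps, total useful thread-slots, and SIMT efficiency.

step 0: v2 <- 1                      {0,1,2,3,4,5,6,7}
step 1: eval (v2 < (1 + (thread // 2))) {0,1,2,3,4,5,6,7}
step 2: v2 <- max(min(v0, v2), (thread + -3)) {2,3,4,5,6,7}
step 3: v2 <- (v2 + 3)               {2,3,4,5,6,7}
step 4: eval (v2 < (1 + (thread // 2))) {2,3,4,5,6,7}
step 5: eval (min(v0, v2) != -3)     {0,1,2,3,4,5,6,7}
step 6: v0 <- v2                     {0,1,2,3,4,5,6,7}
step 7: v2 <- ((7 % -2) % 5)         {0,1,2,3,4,5,6,7}
step 8: eval ((v2 * -1) < thread)    {0,1,2,3,4,5,6,7}
step 9: v2 <- ((v0 * thread) // 4)   {0,1,2,3,4,5,6,7}
step 10: v2 <- ((v2 + -3) + v0)       {0,1,2,3,4,5,6,7}

Answer: 11 steps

v2: -2,-2,3,4,5,8,12,16
v0: 1,1,4,4,4,5,6,7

steps = 11; useful = 82; efficiency = 82/88 = 41/44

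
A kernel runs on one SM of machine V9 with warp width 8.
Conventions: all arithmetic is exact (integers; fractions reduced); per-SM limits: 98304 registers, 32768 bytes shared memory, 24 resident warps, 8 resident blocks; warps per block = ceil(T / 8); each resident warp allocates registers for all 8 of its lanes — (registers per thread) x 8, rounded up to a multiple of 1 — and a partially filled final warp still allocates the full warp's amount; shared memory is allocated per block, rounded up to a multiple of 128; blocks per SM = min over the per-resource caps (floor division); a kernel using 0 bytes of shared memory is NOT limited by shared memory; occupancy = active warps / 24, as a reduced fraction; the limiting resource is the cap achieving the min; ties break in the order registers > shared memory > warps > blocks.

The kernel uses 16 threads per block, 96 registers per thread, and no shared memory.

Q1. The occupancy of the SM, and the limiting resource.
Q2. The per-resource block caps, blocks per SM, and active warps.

Answer: occupancy 2/3, limited by blocks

registers: 64 blocks
shared memory: no limit (kernel uses none)
warps: 12 blocks
blocks: 8 blocks

Answer: 8 blocks, 16 active warps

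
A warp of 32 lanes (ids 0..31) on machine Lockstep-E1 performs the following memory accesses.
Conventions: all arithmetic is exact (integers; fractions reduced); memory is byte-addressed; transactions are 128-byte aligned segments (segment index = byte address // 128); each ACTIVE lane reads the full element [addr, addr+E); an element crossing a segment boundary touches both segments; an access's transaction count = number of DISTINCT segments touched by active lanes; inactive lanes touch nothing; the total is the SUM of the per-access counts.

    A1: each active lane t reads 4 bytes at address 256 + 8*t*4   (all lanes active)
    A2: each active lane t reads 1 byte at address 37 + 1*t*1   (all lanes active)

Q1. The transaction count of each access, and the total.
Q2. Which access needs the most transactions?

A1: 8 transactions
A2: 1 transaction

Answer: 8,1; total 9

Answer: A1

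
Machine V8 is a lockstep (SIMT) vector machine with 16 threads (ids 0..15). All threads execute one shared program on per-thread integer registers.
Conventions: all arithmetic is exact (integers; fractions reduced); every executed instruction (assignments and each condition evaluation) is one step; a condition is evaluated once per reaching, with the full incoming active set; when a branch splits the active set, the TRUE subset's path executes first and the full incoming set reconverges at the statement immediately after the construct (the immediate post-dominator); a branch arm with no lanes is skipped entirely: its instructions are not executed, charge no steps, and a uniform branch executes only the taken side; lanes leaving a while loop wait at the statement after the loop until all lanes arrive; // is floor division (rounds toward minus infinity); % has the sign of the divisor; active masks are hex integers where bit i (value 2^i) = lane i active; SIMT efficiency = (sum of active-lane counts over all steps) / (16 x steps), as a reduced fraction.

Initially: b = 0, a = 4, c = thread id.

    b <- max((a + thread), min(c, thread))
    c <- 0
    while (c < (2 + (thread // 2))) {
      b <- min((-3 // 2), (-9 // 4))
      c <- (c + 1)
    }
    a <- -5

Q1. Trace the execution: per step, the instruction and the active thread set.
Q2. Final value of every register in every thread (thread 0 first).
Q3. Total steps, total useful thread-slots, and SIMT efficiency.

step 0: b <- max((a + thread), min(c, thread)) 0xffff
step 1: c <- 0                       0xffff
step 2: eval (c < (2 + (thread // 2))) 0xffff
step 3: b <- min((-3 // 2), (-9 // 4)) 0xffff
step 4: c <- (c + 1)                 0xffff
step 5: eval (c < (2 + (thread // 2))) 0xffff
step 6: b <- min((-3 // 2), (-9 // 4)) 0xffff
step 7: c <- (c + 1)                 0xffff
step 8: eval (c < (2 + (thread // 2))) 0xffff
step 9: b <- min((-3 // 2), (-9 // 4)) 0xfffc
step 10: c <- (c + 1)                 0xfffc
step 11: eval (c < (2 + (thread // 2))) 0xfffc
step 12: b <- min((-3 // 2), (-9 // 4)) 0xfff0
step 13: c <- (c + 1)                 0xfff0
step 14: eval (c < (2 + (thread // 2))) 0xfff0
step 15: b <- min((-3 // 2), (-9 // 4)) 0xffc0
step 16: c <- (c + 1)                 0xffc0
step 17: eval (c < (2 + (thread // 2))) 0xffc0
step 18: b <- min((-3 // 2), (-9 // 4)) 0xff00
step 19: c <- (c + 1)                 0xff00
step 20: eval (c < (2 + (thread // 2))) 0xff00
step 21: b <- min((-3 // 2), (-9 // 4)) 0xfc00
step 22: c <- (c + 1)                 0xfc00
step 23: eval (c < (2 + (thread // 2))) 0xfc00
step 24: b <- min((-3 // 2), (-9 // 4)) 0xf000
step 25: c <- (c + 1)                 0xf000
step 26: eval (c < (2 + (thread // 2))) 0xf000
step 27: b <- min((-3 // 2), (-9 // 4)) 0xc000
step 28: c <- (c + 1)                 0xc000
step 29: eval (c < (2 + (thread // 2))) 0xc000
step 30: a <- -5                      0xffff

Answer: 31 steps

b: -3,-3,-3,-3,-3,-3,-3,-3,-3,-3,-3,-3,-3,-3,-3,-3
a: -5,-5,-5,-5,-5,-5,-5,-5,-5,-5,-5,-5,-5,-5,-5,-5
c: 2,2,3,3,4,4,5,5,6,6,7,7,8,8,9,9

steps = 31; useful = 328; efficiency = 328/496 = 41/62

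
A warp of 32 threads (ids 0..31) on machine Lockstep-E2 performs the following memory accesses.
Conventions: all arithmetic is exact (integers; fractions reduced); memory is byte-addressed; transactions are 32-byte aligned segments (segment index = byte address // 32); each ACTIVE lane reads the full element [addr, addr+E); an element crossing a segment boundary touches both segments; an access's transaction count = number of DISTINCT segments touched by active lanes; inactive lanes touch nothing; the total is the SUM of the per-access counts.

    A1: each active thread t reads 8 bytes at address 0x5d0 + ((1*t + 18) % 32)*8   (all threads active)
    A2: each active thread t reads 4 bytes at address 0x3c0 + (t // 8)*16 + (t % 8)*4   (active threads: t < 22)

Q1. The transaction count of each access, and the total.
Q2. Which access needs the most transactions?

A1: 9 transactions
A2: 2 transactions

Answer: 9,2; total 11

Answer: A1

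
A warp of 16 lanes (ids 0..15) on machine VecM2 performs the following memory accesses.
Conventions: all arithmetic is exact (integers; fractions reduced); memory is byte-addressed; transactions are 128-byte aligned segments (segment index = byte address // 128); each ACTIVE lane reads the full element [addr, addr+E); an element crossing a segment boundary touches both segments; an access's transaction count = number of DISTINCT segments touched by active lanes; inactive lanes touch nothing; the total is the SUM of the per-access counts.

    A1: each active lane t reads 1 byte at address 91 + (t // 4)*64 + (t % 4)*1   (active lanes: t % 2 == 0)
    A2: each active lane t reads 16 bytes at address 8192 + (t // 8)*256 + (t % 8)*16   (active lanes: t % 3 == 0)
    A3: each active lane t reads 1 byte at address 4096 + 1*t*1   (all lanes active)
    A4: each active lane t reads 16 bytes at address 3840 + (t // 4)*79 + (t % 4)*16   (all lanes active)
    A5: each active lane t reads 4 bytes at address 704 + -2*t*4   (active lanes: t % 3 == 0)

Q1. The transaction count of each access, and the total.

A1: 3 transactions
A2: 2 transactions
A3: 1 transaction
A4: 3 transactions
A5: 2 transactions

Answer: 3,2,1,3,2; total 11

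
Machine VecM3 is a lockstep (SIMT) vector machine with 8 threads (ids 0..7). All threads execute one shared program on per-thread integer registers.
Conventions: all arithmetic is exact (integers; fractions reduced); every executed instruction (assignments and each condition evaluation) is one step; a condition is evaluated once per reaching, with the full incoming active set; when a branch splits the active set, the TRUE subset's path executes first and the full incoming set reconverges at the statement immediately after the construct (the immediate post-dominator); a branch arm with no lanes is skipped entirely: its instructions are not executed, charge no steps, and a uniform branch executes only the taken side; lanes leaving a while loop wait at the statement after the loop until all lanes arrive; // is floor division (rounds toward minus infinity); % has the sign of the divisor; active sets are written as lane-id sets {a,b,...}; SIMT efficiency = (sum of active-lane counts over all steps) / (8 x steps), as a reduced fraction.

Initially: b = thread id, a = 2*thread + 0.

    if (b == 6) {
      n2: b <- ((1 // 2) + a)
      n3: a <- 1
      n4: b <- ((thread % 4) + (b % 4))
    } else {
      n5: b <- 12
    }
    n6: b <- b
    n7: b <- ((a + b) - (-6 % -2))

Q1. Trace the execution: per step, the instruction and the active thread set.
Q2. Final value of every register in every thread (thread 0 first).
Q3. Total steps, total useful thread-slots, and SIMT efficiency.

step 0: eval (b == 6)                {0,1,2,3,4,5,6,7}
step 1: b <- ((1 // 2) + a)          {6}
step 2: a <- 1                       {6}
step 3: b <- ((thread % 4) + (b % 4)) {6}
step 4: b <- 12                      {0,1,2,3,4,5,7}
step 5: b <- b                       {0,1,2,3,4,5,6,7}
step 6: b <- ((a + b) - (-6 % -2))   {0,1,2,3,4,5,6,7}

Answer: 7 steps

b: 12,14,16,18,20,22,3,26
a: 0,2,4,6,8,10,1,14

steps = 7; useful = 34; efficiency = 34/56 = 17/28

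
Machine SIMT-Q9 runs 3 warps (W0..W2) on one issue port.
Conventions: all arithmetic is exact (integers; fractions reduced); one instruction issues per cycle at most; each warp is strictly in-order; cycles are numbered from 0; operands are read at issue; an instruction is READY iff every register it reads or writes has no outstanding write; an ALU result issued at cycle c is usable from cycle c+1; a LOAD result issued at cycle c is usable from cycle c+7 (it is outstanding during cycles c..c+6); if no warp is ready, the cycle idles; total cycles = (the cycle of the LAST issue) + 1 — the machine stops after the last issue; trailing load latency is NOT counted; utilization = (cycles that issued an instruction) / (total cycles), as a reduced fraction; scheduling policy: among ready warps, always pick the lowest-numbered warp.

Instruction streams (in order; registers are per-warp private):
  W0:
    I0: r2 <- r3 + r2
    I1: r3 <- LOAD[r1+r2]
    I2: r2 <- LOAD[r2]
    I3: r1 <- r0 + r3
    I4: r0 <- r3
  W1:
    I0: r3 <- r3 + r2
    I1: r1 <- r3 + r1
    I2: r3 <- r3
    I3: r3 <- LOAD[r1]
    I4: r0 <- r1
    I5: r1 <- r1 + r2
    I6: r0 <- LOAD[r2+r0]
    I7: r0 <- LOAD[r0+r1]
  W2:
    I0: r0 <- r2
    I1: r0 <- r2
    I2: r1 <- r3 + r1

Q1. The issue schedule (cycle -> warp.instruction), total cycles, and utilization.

cycle 0: W0.I0
cycle 1: W0.I1
cycle 2: W0.I2
cycle 3: W1.I0
cycle 4: W1.I1
cycle 5: W1.I2
cycle 6: W1.I3
cycle 7: W1.I4
cycle 8: W0.I3
cycle 9: W0.I4
cycle 10: W1.I5
cycle 11: W1.I6
cycle 12: W2.I0
cycle 13: W2.I1
cycle 14: W2.I2
cycle 15: idle
cycle 16: idle
cycle 17: idle
cycle 18: W1.I7

Answer: 19 cycles, utilization 16/19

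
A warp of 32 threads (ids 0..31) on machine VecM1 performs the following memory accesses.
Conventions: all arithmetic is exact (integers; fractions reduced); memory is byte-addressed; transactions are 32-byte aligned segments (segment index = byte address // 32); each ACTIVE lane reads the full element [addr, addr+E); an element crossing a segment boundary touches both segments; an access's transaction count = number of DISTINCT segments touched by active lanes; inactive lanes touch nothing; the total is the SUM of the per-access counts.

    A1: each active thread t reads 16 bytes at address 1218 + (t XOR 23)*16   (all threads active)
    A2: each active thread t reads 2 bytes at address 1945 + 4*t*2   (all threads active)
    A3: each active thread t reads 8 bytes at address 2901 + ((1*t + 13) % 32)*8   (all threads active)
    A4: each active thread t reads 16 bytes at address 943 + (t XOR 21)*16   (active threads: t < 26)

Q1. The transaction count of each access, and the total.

A1: 17 transactions
A2: 9 transactions
A3: 9 transactions
A4: 16 transactions

Answer: 17,9,9,16; total 51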